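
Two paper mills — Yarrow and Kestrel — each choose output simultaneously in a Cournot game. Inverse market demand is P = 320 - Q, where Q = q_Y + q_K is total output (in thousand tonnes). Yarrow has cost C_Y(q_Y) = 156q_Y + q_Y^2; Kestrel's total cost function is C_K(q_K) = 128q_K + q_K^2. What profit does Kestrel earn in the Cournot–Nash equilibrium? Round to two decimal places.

Yarrow's profit: π_Y = (320 - Q)q_Y - (156q_Y + q_Y²). Setting ∂π_Y/∂q_Y = 0: 164 - 4q_Y - (q_K) = 0.
Kestrel's first-order condition: 192 - 4q_K - (q_Y) = 0.
Best responses: q_Y = (164 - q_K)/4, q_K = (192 - q_Y)/4.
Solving the pair: q_Y = 464/15, q_K = 604/15.
Price P = 320 - 356/5 = 1244/5.
Kestrel's profit: (1244/5)·(604/15) - 128·(604/15) - (604/15)² = 3242.8089.

3242.81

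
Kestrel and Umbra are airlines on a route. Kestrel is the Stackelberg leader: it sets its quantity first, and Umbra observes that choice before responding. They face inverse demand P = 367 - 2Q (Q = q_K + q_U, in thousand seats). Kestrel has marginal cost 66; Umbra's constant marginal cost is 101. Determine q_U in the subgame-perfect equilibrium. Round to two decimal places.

24.50

The follower Umbra best-responds to any q_K: π_U = (367 - 2Q)q_U - 101q_U.
Follower FOC: 266 - 2q_K - 4q_U = 0, so q_U(q_K) = (266 - 2q_K)/4.
The leader anticipates this reaction. Substituting into P = 367 - 2Q gives P = 234 - q_K, so π_K = (234 - q_K)q_K - 66q_K.
Leader FOC: 168 - 2q_K = 0, so q_K = 84.
Then q_U = (266 - 2·84)/4 = 49/2.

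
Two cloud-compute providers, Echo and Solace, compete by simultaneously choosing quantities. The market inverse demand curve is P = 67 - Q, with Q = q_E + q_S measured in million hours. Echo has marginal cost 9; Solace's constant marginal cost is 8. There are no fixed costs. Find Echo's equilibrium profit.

Echo's profit: π_E = (67 - Q)q_E - (9q_E). Setting ∂π_E/∂q_E = 0: 58 - 2q_E - (q_S) = 0.
Solace's profit: π_S = (67 - Q)q_S - (8q_S). Setting ∂π_S/∂q_S = 0: 59 - 2q_S - (q_E) = 0.
Best responses: q_E = (58 - q_S)/2, q_S = (59 - q_E)/2.
Substituting one into the other gives q_E = 19 and q_S = 20.
Price P = 67 - 39 = 28.
Echo's profit: (28 - 9)·19 = 361.

361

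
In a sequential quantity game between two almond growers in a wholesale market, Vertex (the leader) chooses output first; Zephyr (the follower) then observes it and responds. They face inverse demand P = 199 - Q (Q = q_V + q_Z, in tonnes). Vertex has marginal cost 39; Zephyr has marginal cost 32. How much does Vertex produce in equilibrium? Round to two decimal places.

The follower Zephyr best-responds to any q_V: π_Z = (199 - Q)q_Z - 32q_Z.
Follower FOC: 167 - q_V - 2q_Z = 0, so q_Z(q_V) = (167 - q_V)/2.
Vertex substitutes q_Z(q_V) into its own profit: π_V = q_V(199 - q_V - (167 - q_V)/2) - 39q_V = (231/2 - (1/2)q_V)q_V - 39q_V.
Maximising: ∂π_V/∂q_V = 153/2 - q_V = 0, giving q_V = 153/2.
Then q_Z = (167 - 153/2)/2 = 181/4.

76.50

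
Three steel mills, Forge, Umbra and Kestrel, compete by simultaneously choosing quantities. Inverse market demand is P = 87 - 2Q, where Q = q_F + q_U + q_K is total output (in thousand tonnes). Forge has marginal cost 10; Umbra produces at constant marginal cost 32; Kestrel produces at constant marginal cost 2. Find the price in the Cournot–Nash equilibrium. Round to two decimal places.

Forge's profit: π_F = (87 - 2Q)q_F - (10q_F). Setting ∂π_F/∂q_F = 0: 77 - 4q_F - 2(q_U + q_K) = 0.
Umbra's profit: π_U = (87 - 2Q)q_U - (32q_U). Setting ∂π_U/∂q_U = 0: 55 - 4q_U - 2(q_F + q_K) = 0.
Kestrel's first-order condition: 85 - 4q_K - 2(q_F + q_U) = 0.
Adding the 3 first-order conditions: 217 − 8Q = 0, so Q = 217/8.
Back-substituting: q_F = (77 − 217/4)/2 = 91/8, q_U = (55 − 217/4)/2 = 3/8, q_K = (85 − 217/4)/2 = 123/8.
Total output Q = 217/8, so price P = 87 - 2·(217/8) = 131/4.

32.75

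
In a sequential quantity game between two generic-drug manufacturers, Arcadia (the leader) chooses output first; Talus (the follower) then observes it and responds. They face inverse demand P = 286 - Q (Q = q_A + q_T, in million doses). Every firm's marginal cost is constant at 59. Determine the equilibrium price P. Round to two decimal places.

115.75

The follower Talus best-responds to any q_A: π_T = (286 - Q)q_T - 59q_T.
Follower FOC: 227 - q_A - 2q_T = 0, so q_T(q_A) = (227 - q_A)/2.
Arcadia substitutes q_T(q_A) into its own profit: π_A = q_A(286 - q_A - (227 - q_A)/2) - 59q_A = (345/2 - (1/2)q_A)q_A - 59q_A.
Leader FOC: 227/2 - q_A = 0, so q_A = 227/2.
Then q_T = (227 - 227/2)/2 = 227/4.
Total output Q = 681/4, so price P = 286 - 681/4 = 463/4.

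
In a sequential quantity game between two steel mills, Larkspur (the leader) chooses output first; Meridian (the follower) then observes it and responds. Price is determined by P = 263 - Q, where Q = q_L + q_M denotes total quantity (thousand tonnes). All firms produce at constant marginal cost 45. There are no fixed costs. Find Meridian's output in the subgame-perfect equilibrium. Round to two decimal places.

The follower Meridian best-responds to any q_L: π_M = (263 - Q)q_M - 45q_M.
∂π_M/∂q_M = 218 - q_L - 2q_M = 0 gives the reaction function q_M = (218 - q_L)/2.
Larkspur substitutes q_M(q_L) into its own profit: π_L = q_L(263 - q_L - (218 - q_L)/2) - 45q_L = (154 - (1/2)q_L)q_L - 45q_L.
Leader FOC: 109 - q_L = 0, so q_L = 109.
Then q_M = (218 - 109)/2 = 109/2.

54.50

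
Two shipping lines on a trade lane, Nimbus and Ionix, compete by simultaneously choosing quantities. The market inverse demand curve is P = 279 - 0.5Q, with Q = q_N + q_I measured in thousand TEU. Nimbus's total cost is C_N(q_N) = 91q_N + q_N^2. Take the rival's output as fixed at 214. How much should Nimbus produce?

With the rival's output fixed at 214, Nimbus's profit is π_N = (279 - (1/2)·214 - (1/2)q_N)q_N - (91q_N + q_N²) = (172 - (1/2)q_N)q_N - (91q_N + q_N²).
∂π_N/∂q_N = 81 - 3q_N = 0, so q_N = 27.

27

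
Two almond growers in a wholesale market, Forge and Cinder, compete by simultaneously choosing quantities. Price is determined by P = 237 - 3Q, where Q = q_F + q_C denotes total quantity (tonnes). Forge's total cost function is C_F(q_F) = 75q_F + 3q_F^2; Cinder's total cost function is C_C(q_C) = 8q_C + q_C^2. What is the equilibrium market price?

Forge's profit: π_F = (237 - 3Q)q_F - (75q_F + 3q_F²). Setting ∂π_F/∂q_F = 0: 162 - 12q_F - 3(q_C) = 0.
Cinder's first-order condition: 229 - 8q_C - 3(q_F) = 0.
Rearranging gives the reaction functions q_F = (162 - 3q_C)/12 and q_C = (229 - 3q_F)/8.
Solving the pair: q_F = 7, q_C = 26.
Total output Q = 33, so price P = 237 - 3·33 = 138.

138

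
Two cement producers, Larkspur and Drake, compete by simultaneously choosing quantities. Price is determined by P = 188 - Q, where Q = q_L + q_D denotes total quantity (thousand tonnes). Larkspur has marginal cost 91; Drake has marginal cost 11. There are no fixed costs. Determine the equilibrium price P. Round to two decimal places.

96.67

Larkspur's profit: π_L = (188 - Q)q_L - (91q_L). Setting ∂π_L/∂q_L = 0: 97 - 2q_L - (q_D) = 0.
Drake's first-order condition: 177 - 2q_D - (q_L) = 0.
Rearranging gives the reaction functions q_L = (97 - q_D)/2 and q_D = (177 - q_L)/2.
Solving the pair: q_L = 17/3, q_D = 257/3.
Total output Q = 274/3, so price P = 188 - 274/3 = 290/3.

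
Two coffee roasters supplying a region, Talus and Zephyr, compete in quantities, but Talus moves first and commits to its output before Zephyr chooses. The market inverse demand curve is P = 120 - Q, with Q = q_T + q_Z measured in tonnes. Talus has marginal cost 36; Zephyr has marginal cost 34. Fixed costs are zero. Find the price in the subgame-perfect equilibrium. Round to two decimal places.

The follower Zephyr best-responds to any q_T: π_Z = (120 - Q)q_Z - 34q_Z.
Setting the follower's marginal profit to zero, 86 - q_T - 2q_Z = 0, i.e. q_Z = (86 - q_T)/2.
Talus substitutes q_Z(q_T) into its own profit: π_T = q_T(120 - q_T - (86 - q_T)/2) - 36q_T = (77 - (1/2)q_T)q_T - 36q_T.
Leader FOC: 41 - q_T = 0, so q_T = 41.
Then q_Z = (86 - 41)/2 = 45/2.
Total output Q = 127/2, so price P = 120 - 127/2 = 113/2.

56.50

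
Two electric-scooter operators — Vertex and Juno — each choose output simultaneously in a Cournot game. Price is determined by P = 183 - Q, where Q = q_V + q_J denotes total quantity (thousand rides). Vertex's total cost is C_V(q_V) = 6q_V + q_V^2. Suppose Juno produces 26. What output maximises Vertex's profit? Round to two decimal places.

With the rival's output fixed at 26, Vertex's profit is π_V = (183 - 26 - q_V)q_V - (6q_V + q_V²) = (157 - q_V)q_V - (6q_V + q_V²).
∂π_V/∂q_V = 151 - 4q_V = 0, so q_V = 151/4.

37.75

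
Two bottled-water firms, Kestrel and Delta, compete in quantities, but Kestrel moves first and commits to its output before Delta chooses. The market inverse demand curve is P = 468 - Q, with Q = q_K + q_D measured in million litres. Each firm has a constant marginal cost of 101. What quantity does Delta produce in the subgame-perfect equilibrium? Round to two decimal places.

91.75

Solve by backward induction. Given q_K, the follower Delta maximises π_D = (468 - q_K - q_D)q_D - 101q_D.
∂π_D/∂q_D = 367 - q_K - 2q_D = 0 gives the reaction function q_D = (367 - q_K)/2.
The leader anticipates this reaction. Substituting into P = 468 - Q gives P = 569/2 - (1/2)q_K, so π_K = (569/2 - (1/2)q_K)q_K - 101q_K.
Maximising: ∂π_K/∂q_K = 367/2 - q_K = 0, giving q_K = 367/2.
Then q_D = (367 - 367/2)/2 = 367/4.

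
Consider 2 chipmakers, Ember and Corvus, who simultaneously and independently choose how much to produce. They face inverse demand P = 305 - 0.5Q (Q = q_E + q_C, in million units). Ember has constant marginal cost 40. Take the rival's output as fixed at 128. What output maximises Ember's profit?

201

With the rival's output fixed at 128, Ember's profit is π_E = (305 - (1/2)·128 - (1/2)q_E)q_E - (40q_E) = (241 - (1/2)q_E)q_E - (40q_E).
∂π_E/∂q_E = 201 - q_E = 0, so q_E = 201.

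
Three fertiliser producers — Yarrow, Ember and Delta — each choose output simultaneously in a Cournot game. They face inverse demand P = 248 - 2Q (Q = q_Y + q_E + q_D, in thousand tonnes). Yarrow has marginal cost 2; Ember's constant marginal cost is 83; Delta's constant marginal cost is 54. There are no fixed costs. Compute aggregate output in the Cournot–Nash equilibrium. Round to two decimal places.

Yarrow's profit: π_Y = (248 - 2Q)q_Y - (2q_Y). Setting ∂π_Y/∂q_Y = 0: 246 - 4q_Y - 2(q_E + q_D) = 0.
Ember's profit: π_E = (248 - 2Q)q_E - (83q_E). Setting ∂π_E/∂q_E = 0: 165 - 4q_E - 2(q_Y + q_D) = 0.
Delta's first-order condition: 194 - 4q_D - 2(q_Y + q_E) = 0.
Summing all 3 equations gives 605 − 8Q = 0, hence Q = 605/8.
Back-substituting: q_Y = (246 − 605/4)/2 = 379/8, q_E = (165 − 605/4)/2 = 55/8, q_D = (194 − 605/4)/2 = 171/8.
Total output Q = 379/8 + 55/8 + 171/8 = 605/8.

75.63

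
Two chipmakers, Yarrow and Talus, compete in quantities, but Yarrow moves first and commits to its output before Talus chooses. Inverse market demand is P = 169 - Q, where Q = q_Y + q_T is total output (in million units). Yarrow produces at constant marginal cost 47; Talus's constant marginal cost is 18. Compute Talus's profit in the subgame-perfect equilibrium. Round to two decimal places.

2730.06

Solve by backward induction. Given q_Y, the follower Talus maximises π_T = (169 - q_Y - q_T)q_T - 18q_T.
Setting the follower's marginal profit to zero, 151 - q_Y - 2q_T = 0, i.e. q_T = (151 - q_Y)/2.
The leader anticipates this reaction. Substituting into P = 169 - Q gives P = 187/2 - (1/2)q_Y, so π_Y = (187/2 - (1/2)q_Y)q_Y - 47q_Y.
Leader FOC: 93/2 - q_Y = 0, so q_Y = 93/2.
Then q_T = (151 - 93/2)/2 = 209/4.
Price P = 169 - 395/4 = 281/4.
Talus's profit: (281/4 - 18)·(209/4) = 2730.0625.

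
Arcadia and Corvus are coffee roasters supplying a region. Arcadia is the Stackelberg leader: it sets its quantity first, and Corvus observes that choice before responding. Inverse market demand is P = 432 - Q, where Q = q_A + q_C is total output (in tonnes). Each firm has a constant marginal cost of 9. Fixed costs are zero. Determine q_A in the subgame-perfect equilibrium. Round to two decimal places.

211.50

Solve by backward induction. Given q_A, the follower Corvus maximises π_C = (432 - q_A - q_C)q_C - 9q_C.
Setting the follower's marginal profit to zero, 423 - q_A - 2q_C = 0, i.e. q_C = (423 - q_A)/2.
The leader anticipates this reaction. Substituting into P = 432 - Q gives P = 441/2 - (1/2)q_A, so π_A = (441/2 - (1/2)q_A)q_A - 9q_A.
Leader FOC: 423/2 - q_A = 0, so q_A = 423/2.
Then q_C = (423 - 423/2)/2 = 423/4.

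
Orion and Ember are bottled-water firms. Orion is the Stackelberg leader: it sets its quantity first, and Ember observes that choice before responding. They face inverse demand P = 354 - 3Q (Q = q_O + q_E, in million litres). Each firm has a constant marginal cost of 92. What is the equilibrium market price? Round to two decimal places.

The follower Ember best-responds to any q_O: π_E = (354 - 3Q)q_E - 92q_E.
∂π_E/∂q_E = 262 - 3q_O - 6q_E = 0 gives the reaction function q_E = (262 - 3q_O)/6.
Orion substitutes q_E(q_O) into its own profit: π_O = q_O(354 - 3q_O - (262 - 3q_O)/2) - 92q_O = (223 - (3/2)q_O)q_O - 92q_O.
Maximising: ∂π_O/∂q_O = 131 - 3q_O = 0, giving q_O = 131/3.
Then q_E = (262 - 3·(131/3))/6 = 131/6.
Total output Q = 131/2, so price P = 354 - 3·(131/2) = 315/2.

157.50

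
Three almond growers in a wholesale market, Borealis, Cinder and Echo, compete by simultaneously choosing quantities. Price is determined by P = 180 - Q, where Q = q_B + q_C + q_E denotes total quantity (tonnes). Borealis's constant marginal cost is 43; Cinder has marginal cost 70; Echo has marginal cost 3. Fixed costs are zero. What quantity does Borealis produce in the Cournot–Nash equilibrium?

31

Borealis's profit: π_B = (180 - Q)q_B - (43q_B). Setting ∂π_B/∂q_B = 0: 137 - 2q_B - (q_C + q_E) = 0.
Cinder's first-order condition: 110 - 2q_C - (q_B + q_E) = 0.
Echo's first-order condition: 177 - 2q_E - (q_B + q_C) = 0.
Adding the 3 conditions: 424 − 2Q − 2Q = 0, i.e. Q = 106.
Back-substituting: q_B = (137 − 106) = 31, q_C = (110 − 106) = 4, q_E = (177 − 106) = 71.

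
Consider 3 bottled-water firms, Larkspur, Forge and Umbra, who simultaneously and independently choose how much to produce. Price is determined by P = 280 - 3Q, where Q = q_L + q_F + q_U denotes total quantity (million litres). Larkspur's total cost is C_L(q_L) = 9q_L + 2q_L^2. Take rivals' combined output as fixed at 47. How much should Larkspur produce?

13

With rivals' combined output fixed at 47, Larkspur's profit is π_L = (280 - 3·47 - 3q_L)q_L - (9q_L + 2q_L²) = (139 - 3q_L)q_L - (9q_L + 2q_L²).
∂π_L/∂q_L = 130 - 10q_L = 0, so q_L = 13.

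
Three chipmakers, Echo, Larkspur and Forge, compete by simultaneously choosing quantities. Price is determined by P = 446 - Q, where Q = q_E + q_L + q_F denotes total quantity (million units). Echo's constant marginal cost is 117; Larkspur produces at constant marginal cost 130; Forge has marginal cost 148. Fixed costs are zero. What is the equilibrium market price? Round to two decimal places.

210.25

Echo's profit: π_E = (446 - Q)q_E - (117q_E). Setting ∂π_E/∂q_E = 0: 329 - 2q_E - (q_L + q_F) = 0.
Larkspur's profit: π_L = (446 - Q)q_L - (130q_L). Setting ∂π_L/∂q_L = 0: 316 - 2q_L - (q_E + q_F) = 0.
Forge's first-order condition: 298 - 2q_F - (q_E + q_L) = 0.
Summing all 3 equations gives 943 − 4Q = 0, hence Q = 943/4.
Back-substituting: q_E = (329 − 943/4) = 373/4, q_L = (316 − 943/4) = 321/4, q_F = (298 − 943/4) = 249/4.
Total output Q = 943/4, so price P = 446 - 943/4 = 841/4.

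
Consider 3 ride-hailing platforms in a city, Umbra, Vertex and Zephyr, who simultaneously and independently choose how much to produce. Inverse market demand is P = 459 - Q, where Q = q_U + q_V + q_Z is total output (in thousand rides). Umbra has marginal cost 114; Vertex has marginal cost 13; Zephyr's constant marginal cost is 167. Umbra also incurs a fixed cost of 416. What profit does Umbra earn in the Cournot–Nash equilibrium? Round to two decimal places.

5097.06

Umbra's profit: π_U = (459 - Q)q_U - (114q_U). Setting ∂π_U/∂q_U = 0: 345 - 2q_U - (q_V + q_Z) = 0.
Vertex's profit: π_V = (459 - Q)q_V - (13q_V). Setting ∂π_V/∂q_V = 0: 446 - 2q_V - (q_U + q_Z) = 0.
Zephyr's profit: π_Z = (459 - Q)q_Z - (167q_Z). Setting ∂π_Z/∂q_Z = 0: 292 - 2q_Z - (q_U + q_V) = 0.
Adding the 3 conditions: 1083 − 2Q − 2Q = 0, i.e. Q = 1083/4.
Back-substituting: q_U = (345 − 1083/4) = 297/4, q_V = (446 − 1083/4) = 701/4, q_Z = (292 − 1083/4) = 85/4.
Price P = 459 - 1083/4 = 753/4.
Umbra's profit: (753/4 - 114)·(297/4) - 416 = 5097.0625.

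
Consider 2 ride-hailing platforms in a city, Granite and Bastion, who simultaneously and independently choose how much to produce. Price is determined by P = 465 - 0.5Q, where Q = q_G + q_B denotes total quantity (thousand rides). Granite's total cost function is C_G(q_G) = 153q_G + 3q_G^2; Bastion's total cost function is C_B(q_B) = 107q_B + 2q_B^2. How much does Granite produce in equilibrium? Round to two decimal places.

39.74

Granite's profit: π_G = (465 - 0.5Q)q_G - (153q_G + 3q_G²). Setting ∂π_G/∂q_G = 0: 312 - 7q_G - (1/2)(q_B) = 0.
Bastion's profit: π_B = (465 - 0.5Q)q_B - (107q_B + 2q_B²). Setting ∂π_B/∂q_B = 0: 358 - 5q_B - (1/2)(q_G) = 0.
So q_G = (312 - (1/2)q_B)/7 and q_B = (358 - (1/2)q_G)/5.
Solving the pair: q_G = 39.7410, q_B = 67.6259.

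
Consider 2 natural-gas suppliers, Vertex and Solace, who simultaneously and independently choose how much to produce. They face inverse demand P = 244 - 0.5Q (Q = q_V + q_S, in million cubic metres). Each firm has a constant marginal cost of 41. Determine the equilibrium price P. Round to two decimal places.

108.67

A representative firm's profit is π_i = q_i(244 - 0.5Q) - 41q_i.
Setting ∂π_i/∂q_i = 0 with rivals' quantities fixed: 203 - q_i - (1/2)q_j = 0.
By symmetry each firm produces the same amount; substituting q_j = q_i yields q_i = 203/(3/2) = 406/3.
Total output Q = 812/3, so price P = 244 - (1/2)·(812/3) = 326/3.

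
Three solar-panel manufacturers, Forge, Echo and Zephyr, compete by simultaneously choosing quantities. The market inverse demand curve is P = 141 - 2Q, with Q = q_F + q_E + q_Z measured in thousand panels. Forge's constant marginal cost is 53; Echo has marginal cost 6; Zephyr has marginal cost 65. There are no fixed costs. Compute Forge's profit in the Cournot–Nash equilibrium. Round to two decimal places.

Forge's profit: π_F = (141 - 2Q)q_F - (53q_F). Setting ∂π_F/∂q_F = 0: 88 - 4q_F - 2(q_E + q_Z) = 0.
Echo's profit: π_E = (141 - 2Q)q_E - (6q_E). Setting ∂π_E/∂q_E = 0: 135 - 4q_E - 2(q_F + q_Z) = 0.
Zephyr's profit: π_Z = (141 - 2Q)q_Z - (65q_Z). Setting ∂π_Z/∂q_Z = 0: 76 - 4q_Z - 2(q_F + q_E) = 0.
Adding the 3 first-order conditions: 299 − 8Q = 0, so Q = 299/8.
Back-substituting: q_F = (88 − 299/4)/2 = 53/8, q_E = (135 − 299/4)/2 = 241/8, q_Z = (76 − 299/4)/2 = 5/8.
Price P = 141 - 2·(299/8) = 265/4.
Forge's profit: (265/4 - 53)·(53/8) = 87.7813.

87.78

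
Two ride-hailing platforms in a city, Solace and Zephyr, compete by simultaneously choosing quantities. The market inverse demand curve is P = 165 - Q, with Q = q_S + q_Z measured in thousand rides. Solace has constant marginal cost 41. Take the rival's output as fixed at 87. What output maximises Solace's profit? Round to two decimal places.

With the rival's output fixed at 87, Solace's profit is π_S = (165 - 87 - q_S)q_S - (41q_S) = (78 - q_S)q_S - (41q_S).
∂π_S/∂q_S = 37 - 2q_S = 0, so q_S = 37/2.

18.50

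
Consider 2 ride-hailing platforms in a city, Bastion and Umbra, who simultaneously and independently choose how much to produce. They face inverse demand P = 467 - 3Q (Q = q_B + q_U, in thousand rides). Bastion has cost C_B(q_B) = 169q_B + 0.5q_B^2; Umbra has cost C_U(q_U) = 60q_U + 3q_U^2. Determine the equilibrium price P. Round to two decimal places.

294.60

Bastion's profit: π_B = (467 - 3Q)q_B - (169q_B + (1/2)q_B²). Setting ∂π_B/∂q_B = 0: 298 - 7q_B - 3(q_U) = 0.
Umbra's first-order condition: 407 - 12q_U - 3(q_B) = 0.
Best responses: q_B = (298 - 3q_U)/7, q_U = (407 - 3q_B)/12.
Substituting one into the other gives q_B = 157/5 and q_U = 391/15.
Total output Q = 862/15, so price P = 467 - 3·(862/15) = 1473/5.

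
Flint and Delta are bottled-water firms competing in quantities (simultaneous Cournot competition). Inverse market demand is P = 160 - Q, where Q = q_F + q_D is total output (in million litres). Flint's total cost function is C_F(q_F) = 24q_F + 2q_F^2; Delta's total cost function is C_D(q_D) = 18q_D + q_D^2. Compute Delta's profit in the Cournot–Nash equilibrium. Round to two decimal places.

Flint's profit: π_F = (160 - Q)q_F - (24q_F + 2q_F²). Setting ∂π_F/∂q_F = 0: 136 - 6q_F - (q_D) = 0.
Delta's profit: π_D = (160 - Q)q_D - (18q_D + q_D²). Setting ∂π_D/∂q_D = 0: 142 - 4q_D - (q_F) = 0.
So q_F = (136 - q_D)/6 and q_D = (142 - q_F)/4.
Substituting one into the other gives q_F = 402/23 and q_D = 716/23.
Price P = 160 - 1118/23 = 111.3913.
Delta's profit: 111.3913·(716/23) - 18·(716/23) - (716/23)² = 1938.2079.

1938.21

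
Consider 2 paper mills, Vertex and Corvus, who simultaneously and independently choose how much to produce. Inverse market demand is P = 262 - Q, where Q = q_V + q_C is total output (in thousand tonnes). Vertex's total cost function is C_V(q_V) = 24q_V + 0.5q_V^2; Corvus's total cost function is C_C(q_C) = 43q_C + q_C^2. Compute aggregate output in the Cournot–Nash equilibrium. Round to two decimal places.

104.73

Vertex's profit: π_V = (262 - Q)q_V - (24q_V + (1/2)q_V²). Setting ∂π_V/∂q_V = 0: 238 - 3q_V - (q_C) = 0.
Corvus's first-order condition: 219 - 4q_C - (q_V) = 0.
So q_V = (238 - q_C)/3 and q_C = (219 - q_V)/4.
Solving the pair: q_V = 733/11, q_C = 419/11.
Total output Q = 733/11 + 419/11 = 1152/11.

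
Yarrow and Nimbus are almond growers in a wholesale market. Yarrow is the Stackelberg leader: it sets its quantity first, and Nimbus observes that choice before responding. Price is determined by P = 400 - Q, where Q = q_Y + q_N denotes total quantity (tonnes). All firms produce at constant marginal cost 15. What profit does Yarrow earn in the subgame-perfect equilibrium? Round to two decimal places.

18528.13

Solve by backward induction. Given q_Y, the follower Nimbus maximises π_N = (400 - q_Y - q_N)q_N - 15q_N.
Setting the follower's marginal profit to zero, 385 - q_Y - 2q_N = 0, i.e. q_N = (385 - q_Y)/2.
The leader anticipates this reaction. Substituting into P = 400 - Q gives P = 415/2 - (1/2)q_Y, so π_Y = (415/2 - (1/2)q_Y)q_Y - 15q_Y.
The leader's first-order condition 385/2 - q_Y = 0 yields q_Y = 385/2.
Then q_N = (385 - 385/2)/2 = 385/4.
Price P = 400 - 1155/4 = 445/4.
Yarrow's profit: (445/4 - 15)·(385/2) = 18528.1250.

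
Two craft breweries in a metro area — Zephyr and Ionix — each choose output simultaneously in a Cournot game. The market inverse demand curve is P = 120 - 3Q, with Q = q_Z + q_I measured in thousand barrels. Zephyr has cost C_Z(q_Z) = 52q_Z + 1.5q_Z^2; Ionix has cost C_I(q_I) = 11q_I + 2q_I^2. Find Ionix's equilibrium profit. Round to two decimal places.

Zephyr's profit: π_Z = (120 - 3Q)q_Z - (52q_Z + (3/2)q_Z²). Setting ∂π_Z/∂q_Z = 0: 68 - 9q_Z - 3(q_I) = 0.
Ionix's first-order condition: 109 - 10q_I - 3(q_Z) = 0.
So q_Z = (68 - 3q_I)/9 and q_I = (109 - 3q_Z)/10.
Substituting one into the other gives q_Z = 353/81 and q_I = 259/27.
Price P = 120 - 3·(1130/81) = 78.1481.
Ionix's profit: 78.1481·(259/27) - 11·(259/27) - 2(259/27)² = 460.0892.

460.09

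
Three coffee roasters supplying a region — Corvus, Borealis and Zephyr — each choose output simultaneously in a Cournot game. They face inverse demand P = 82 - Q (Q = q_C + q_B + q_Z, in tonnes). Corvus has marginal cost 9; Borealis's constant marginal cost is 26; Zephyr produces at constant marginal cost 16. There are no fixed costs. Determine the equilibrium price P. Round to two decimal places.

Corvus's profit: π_C = (82 - Q)q_C - (9q_C). Setting ∂π_C/∂q_C = 0: 73 - 2q_C - (q_B + q_Z) = 0.
Borealis's profit: π_B = (82 - Q)q_B - (26q_B). Setting ∂π_B/∂q_B = 0: 56 - 2q_B - (q_C + q_Z) = 0.
Zephyr's first-order condition: 66 - 2q_Z - (q_C + q_B) = 0.
Adding the 3 conditions: 195 − 2Q − 2Q = 0, i.e. Q = 195/4.
Back-substituting: q_C = (73 − 195/4) = 97/4, q_B = (56 − 195/4) = 29/4, q_Z = (66 − 195/4) = 69/4.
Total output Q = 195/4, so price P = 82 - 195/4 = 133/4.

33.25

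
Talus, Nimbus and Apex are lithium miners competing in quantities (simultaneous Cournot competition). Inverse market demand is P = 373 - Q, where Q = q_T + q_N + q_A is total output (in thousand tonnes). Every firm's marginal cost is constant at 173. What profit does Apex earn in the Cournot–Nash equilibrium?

2500

A representative firm's profit is π_i = q_i(373 - Q) - 173q_i.
Setting ∂π_i/∂q_i = 0 with rivals' quantities fixed: 200 - 2q_i - Σ_{j≠i} q_j = 0.
By symmetry each firm produces the same amount; substituting Σ_{j≠i} q_j = 2q_i yields q_i = 200/4 = 50.
Price P = 373 - 150 = 223.
Apex's profit: (223 - 173)·50 = 2500.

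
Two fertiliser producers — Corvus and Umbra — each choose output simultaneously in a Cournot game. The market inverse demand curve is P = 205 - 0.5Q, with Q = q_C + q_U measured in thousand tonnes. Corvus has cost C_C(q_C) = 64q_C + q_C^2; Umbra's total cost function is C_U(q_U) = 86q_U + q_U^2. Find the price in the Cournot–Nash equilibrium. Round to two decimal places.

167.86

Corvus's profit: π_C = (205 - 0.5Q)q_C - (64q_C + q_C²). Setting ∂π_C/∂q_C = 0: 141 - 3q_C - (1/2)(q_U) = 0.
Umbra's first-order condition: 119 - 3q_U - (1/2)(q_C) = 0.
Best responses: q_C = (141 - (1/2)q_U)/3, q_U = (119 - (1/2)q_C)/3.
Solving the pair: q_C = 1454/35, q_U = 1146/35.
Total output Q = 520/7, so price P = 205 - (1/2)·(520/7) = 1175/7.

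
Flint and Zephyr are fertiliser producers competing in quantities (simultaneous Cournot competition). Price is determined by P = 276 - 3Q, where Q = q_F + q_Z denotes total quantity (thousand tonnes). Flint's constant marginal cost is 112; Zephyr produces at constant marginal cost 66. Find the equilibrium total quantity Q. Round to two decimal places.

Flint's profit: π_F = (276 - 3Q)q_F - (112q_F). Setting ∂π_F/∂q_F = 0: 164 - 6q_F - 3(q_Z) = 0.
Zephyr's first-order condition: 210 - 6q_Z - 3(q_F) = 0.
So q_F = (164 - 3q_Z)/6 and q_Z = (210 - 3q_F)/6.
Substituting one into the other gives q_F = 118/9 and q_Z = 256/9.
Total output Q = 118/9 + 256/9 = 374/9.

41.56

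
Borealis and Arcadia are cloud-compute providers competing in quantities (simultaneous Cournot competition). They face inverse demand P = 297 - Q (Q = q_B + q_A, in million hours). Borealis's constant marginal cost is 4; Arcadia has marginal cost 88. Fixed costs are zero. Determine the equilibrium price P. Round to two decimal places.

129.67

Borealis's profit: π_B = (297 - Q)q_B - (4q_B). Setting ∂π_B/∂q_B = 0: 293 - 2q_B - (q_A) = 0.
Arcadia's profit: π_A = (297 - Q)q_A - (88q_A). Setting ∂π_A/∂q_A = 0: 209 - 2q_A - (q_B) = 0.
Rearranging gives the reaction functions q_B = (293 - q_A)/2 and q_A = (209 - q_B)/2.
Substituting one into the other gives q_B = 377/3 and q_A = 125/3.
Total output Q = 502/3, so price P = 297 - 502/3 = 389/3.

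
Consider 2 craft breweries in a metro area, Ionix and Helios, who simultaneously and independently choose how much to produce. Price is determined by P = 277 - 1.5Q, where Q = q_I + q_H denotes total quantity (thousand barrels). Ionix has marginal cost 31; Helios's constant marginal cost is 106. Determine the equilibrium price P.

138

Ionix's profit: π_I = (277 - 1.5Q)q_I - (31q_I). Setting ∂π_I/∂q_I = 0: 246 - 3q_I - (3/2)(q_H) = 0.
Helios's profit: π_H = (277 - 1.5Q)q_H - (106q_H). Setting ∂π_H/∂q_H = 0: 171 - 3q_H - (3/2)(q_I) = 0.
So q_I = (246 - (3/2)q_H)/3 and q_H = (171 - (3/2)q_I)/3.
Substituting one into the other gives q_I = 214/3 and q_H = 64/3.
Total output Q = 278/3, so price P = 277 - (3/2)·(278/3) = 138.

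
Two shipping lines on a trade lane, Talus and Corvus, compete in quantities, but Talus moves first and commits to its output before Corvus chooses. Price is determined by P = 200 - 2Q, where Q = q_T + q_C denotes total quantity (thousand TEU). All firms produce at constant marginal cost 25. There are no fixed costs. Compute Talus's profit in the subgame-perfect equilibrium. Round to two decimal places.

1914.06

Solve by backward induction. Given q_T, the follower Corvus maximises π_C = (200 - 2q_T - 2q_C)q_C - 25q_C.
∂π_C/∂q_C = 175 - 2q_T - 4q_C = 0 gives the reaction function q_C = (175 - 2q_T)/4.
Talus substitutes q_C(q_T) into its own profit: π_T = q_T(200 - 2q_T - (175 - 2q_T)/2) - 25q_T = (225/2 - q_T)q_T - 25q_T.
The leader's first-order condition 175/2 - 2q_T = 0 yields q_T = 175/4.
Then q_C = (175 - 2·(175/4))/4 = 175/8.
Price P = 200 - 2·(525/8) = 275/4.
Talus's profit: (275/4 - 25)·(175/4) = 1914.0625.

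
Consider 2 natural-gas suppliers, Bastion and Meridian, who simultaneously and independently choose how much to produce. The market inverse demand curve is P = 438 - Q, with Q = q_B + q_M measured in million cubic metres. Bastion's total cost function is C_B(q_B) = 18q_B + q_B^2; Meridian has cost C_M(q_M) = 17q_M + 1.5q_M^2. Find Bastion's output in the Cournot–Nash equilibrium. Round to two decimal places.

Bastion's profit: π_B = (438 - Q)q_B - (18q_B + q_B²). Setting ∂π_B/∂q_B = 0: 420 - 4q_B - (q_M) = 0.
Meridian's first-order condition: 421 - 5q_M - (q_B) = 0.
Rearranging gives the reaction functions q_B = (420 - q_M)/4 and q_M = (421 - q_B)/5.
Substituting one into the other gives q_B = 1679/19 and q_M = 1264/19.

88.37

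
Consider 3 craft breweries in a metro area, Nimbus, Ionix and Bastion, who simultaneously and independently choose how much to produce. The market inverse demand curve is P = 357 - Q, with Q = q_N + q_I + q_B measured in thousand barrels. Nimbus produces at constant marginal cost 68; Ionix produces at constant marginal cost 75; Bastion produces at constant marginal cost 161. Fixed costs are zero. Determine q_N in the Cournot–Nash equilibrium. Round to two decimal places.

97.25

Nimbus's profit: π_N = (357 - Q)q_N - (68q_N). Setting ∂π_N/∂q_N = 0: 289 - 2q_N - (q_I + q_B) = 0.
Ionix's profit: π_I = (357 - Q)q_I - (75q_I). Setting ∂π_I/∂q_I = 0: 282 - 2q_I - (q_N + q_B) = 0.
Bastion's profit: π_B = (357 - Q)q_B - (161q_B). Setting ∂π_B/∂q_B = 0: 196 - 2q_B - (q_N + q_I) = 0.
Summing all 3 equations gives 767 − 4Q = 0, hence Q = 767/4.
Back-substituting: q_N = (289 − 767/4) = 389/4, q_I = (282 − 767/4) = 361/4, q_B = (196 − 767/4) = 17/4.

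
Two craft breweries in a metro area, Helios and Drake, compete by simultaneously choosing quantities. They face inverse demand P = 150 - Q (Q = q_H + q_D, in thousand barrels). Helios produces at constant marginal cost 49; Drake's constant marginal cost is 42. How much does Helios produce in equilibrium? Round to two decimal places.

Helios's profit: π_H = (150 - Q)q_H - (49q_H). Setting ∂π_H/∂q_H = 0: 101 - 2q_H - (q_D) = 0.
Drake's first-order condition: 108 - 2q_D - (q_H) = 0.
So q_H = (101 - q_D)/2 and q_D = (108 - q_H)/2.
Substituting one into the other gives q_H = 94/3 and q_D = 115/3.

31.33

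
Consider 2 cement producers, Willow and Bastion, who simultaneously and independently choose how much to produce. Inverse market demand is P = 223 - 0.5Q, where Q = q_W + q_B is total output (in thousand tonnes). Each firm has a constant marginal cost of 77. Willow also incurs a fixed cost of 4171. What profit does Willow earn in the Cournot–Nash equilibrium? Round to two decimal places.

565.89

Each firm earns π_i = (223 - 0.5Q)q_i - 77q_i.
First-order condition (treating rivals' output as given): 146 - q_i - (1/2)q_j = 0.
By symmetry each firm produces the same amount; substituting q_j = q_i yields q_i = 146/(3/2) = 292/3.
Price P = 223 - (1/2)·(584/3) = 377/3.
Willow's profit: (377/3 - 77)·(292/3) - 4171 = 565.8889.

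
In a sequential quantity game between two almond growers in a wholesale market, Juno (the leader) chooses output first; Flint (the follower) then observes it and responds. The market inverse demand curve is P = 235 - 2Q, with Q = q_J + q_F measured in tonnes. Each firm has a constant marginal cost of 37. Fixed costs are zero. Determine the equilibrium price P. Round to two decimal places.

86.50

Solve by backward induction. Given q_J, the follower Flint maximises π_F = (235 - 2q_J - 2q_F)q_F - 37q_F.
Follower FOC: 198 - 2q_J - 4q_F = 0, so q_F(q_J) = (198 - 2q_J)/4.
Juno substitutes q_F(q_J) into its own profit: π_J = q_J(235 - 2q_J - (198 - 2q_J)/2) - 37q_J = (136 - q_J)q_J - 37q_J.
The leader's first-order condition 99 - 2q_J = 0 yields q_J = 99/2.
Then q_F = (198 - 2·(99/2))/4 = 99/4.
Total output Q = 297/4, so price P = 235 - 2·(297/4) = 173/2.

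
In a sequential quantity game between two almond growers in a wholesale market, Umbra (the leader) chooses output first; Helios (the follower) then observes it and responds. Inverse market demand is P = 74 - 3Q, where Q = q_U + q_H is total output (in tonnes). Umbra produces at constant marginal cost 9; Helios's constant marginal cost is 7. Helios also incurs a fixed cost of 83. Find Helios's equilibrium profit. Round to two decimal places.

Solve by backward induction. Given q_U, the follower Helios maximises π_H = (74 - 3q_U - 3q_H)q_H - 7q_H.
Follower FOC: 67 - 3q_U - 6q_H = 0, so q_H(q_U) = (67 - 3q_U)/6.
The leader anticipates this reaction. Substituting into P = 74 - 3Q gives P = 81/2 - (3/2)q_U, so π_U = (81/2 - (3/2)q_U)q_U - 9q_U.
The leader's first-order condition 63/2 - 3q_U = 0 yields q_U = 21/2.
Then q_H = (67 - 3·(21/2))/6 = 71/12.
Price P = 74 - 3·(197/12) = 99/4.
Helios's profit: (99/4 - 7)·(71/12) - 83 = 1057/48.

22.02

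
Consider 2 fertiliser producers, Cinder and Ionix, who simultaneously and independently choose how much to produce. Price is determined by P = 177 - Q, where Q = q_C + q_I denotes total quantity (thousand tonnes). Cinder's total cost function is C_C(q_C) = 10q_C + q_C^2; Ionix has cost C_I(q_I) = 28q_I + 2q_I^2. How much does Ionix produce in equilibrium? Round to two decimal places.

18.65

Cinder's profit: π_C = (177 - Q)q_C - (10q_C + q_C²). Setting ∂π_C/∂q_C = 0: 167 - 4q_C - (q_I) = 0.
Ionix's profit: π_I = (177 - Q)q_I - (28q_I + 2q_I²). Setting ∂π_I/∂q_I = 0: 149 - 6q_I - (q_C) = 0.
So q_C = (167 - q_I)/4 and q_I = (149 - q_C)/6.
Solving the pair: q_C = 853/23, q_I = 429/23.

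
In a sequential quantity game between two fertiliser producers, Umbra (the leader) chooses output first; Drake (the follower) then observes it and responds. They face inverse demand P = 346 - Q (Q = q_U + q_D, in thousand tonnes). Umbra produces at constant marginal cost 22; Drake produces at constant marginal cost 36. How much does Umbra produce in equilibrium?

169

Solve by backward induction. Given q_U, the follower Drake maximises π_D = (346 - q_U - q_D)q_D - 36q_D.
Setting the follower's marginal profit to zero, 310 - q_U - 2q_D = 0, i.e. q_D = (310 - q_U)/2.
The leader anticipates this reaction. Substituting into P = 346 - Q gives P = 191 - (1/2)q_U, so π_U = (191 - (1/2)q_U)q_U - 22q_U.
Maximising: ∂π_U/∂q_U = 169 - q_U = 0, giving q_U = 169.
Then q_D = (310 - 169)/2 = 141/2.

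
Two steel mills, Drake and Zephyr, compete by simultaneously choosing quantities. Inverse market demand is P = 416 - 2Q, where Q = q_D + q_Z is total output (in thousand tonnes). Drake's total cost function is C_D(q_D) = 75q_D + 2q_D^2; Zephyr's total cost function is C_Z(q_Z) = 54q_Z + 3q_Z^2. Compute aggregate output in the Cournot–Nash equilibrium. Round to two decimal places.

64.47

Drake's profit: π_D = (416 - 2Q)q_D - (75q_D + 2q_D²). Setting ∂π_D/∂q_D = 0: 341 - 8q_D - 2(q_Z) = 0.
Zephyr's first-order condition: 362 - 10q_Z - 2(q_D) = 0.
Rearranging gives the reaction functions q_D = (341 - 2q_Z)/8 and q_Z = (362 - 2q_D)/10.
Solving the pair: q_D = 1343/38, q_Z = 1107/38.
Total output Q = 1343/38 + 1107/38 = 1225/19.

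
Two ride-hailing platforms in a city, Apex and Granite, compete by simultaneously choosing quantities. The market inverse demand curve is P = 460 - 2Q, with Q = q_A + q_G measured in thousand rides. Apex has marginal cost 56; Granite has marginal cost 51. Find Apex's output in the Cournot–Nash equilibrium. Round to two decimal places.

Apex's profit: π_A = (460 - 2Q)q_A - (56q_A). Setting ∂π_A/∂q_A = 0: 404 - 4q_A - 2(q_G) = 0.
Granite's first-order condition: 409 - 4q_G - 2(q_A) = 0.
Rearranging gives the reaction functions q_A = (404 - 2q_G)/4 and q_G = (409 - 2q_A)/4.
Solving the pair: q_A = 133/2, q_G = 69.

66.50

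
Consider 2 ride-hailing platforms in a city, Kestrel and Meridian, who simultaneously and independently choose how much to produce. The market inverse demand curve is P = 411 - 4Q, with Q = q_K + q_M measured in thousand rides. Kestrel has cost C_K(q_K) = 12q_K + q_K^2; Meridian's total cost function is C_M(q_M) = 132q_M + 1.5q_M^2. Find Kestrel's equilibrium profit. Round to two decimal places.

Kestrel's profit: π_K = (411 - 4Q)q_K - (12q_K + q_K²). Setting ∂π_K/∂q_K = 0: 399 - 10q_K - 4(q_M) = 0.
Meridian's first-order condition: 279 - 11q_M - 4(q_K) = 0.
So q_K = (399 - 4q_M)/10 and q_M = (279 - 4q_K)/11.
Substituting one into the other gives q_K = 34.8191 and q_M = 597/47.
Price P = 411 - 4·47.5213 = 220.9149.
Kestrel's profit: 220.9149·34.8191 - 12·34.8191 - 34.8191² = 6061.8657.

6061.87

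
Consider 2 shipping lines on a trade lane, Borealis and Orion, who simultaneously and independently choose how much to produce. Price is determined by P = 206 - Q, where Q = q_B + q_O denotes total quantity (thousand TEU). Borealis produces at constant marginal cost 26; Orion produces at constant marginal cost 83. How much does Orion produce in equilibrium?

Borealis's profit: π_B = (206 - Q)q_B - (26q_B). Setting ∂π_B/∂q_B = 0: 180 - 2q_B - (q_O) = 0.
Orion's profit: π_O = (206 - Q)q_O - (83q_O). Setting ∂π_O/∂q_O = 0: 123 - 2q_O - (q_B) = 0.
Best responses: q_B = (180 - q_O)/2, q_O = (123 - q_B)/2.
Solving the pair: q_B = 79, q_O = 22.

22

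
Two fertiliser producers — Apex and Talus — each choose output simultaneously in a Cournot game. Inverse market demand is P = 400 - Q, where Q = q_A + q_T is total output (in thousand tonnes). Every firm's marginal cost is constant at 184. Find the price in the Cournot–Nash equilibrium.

A representative firm's profit is π_i = q_i(400 - Q) - 184q_i.
Setting ∂π_i/∂q_i = 0 with rivals' quantities fixed: 216 - 2q_i - q_j = 0.
By symmetry each firm produces the same amount; substituting q_j = q_i yields q_i = 216/3 = 72.
Total output Q = 144, so price P = 400 - 144 = 256.

256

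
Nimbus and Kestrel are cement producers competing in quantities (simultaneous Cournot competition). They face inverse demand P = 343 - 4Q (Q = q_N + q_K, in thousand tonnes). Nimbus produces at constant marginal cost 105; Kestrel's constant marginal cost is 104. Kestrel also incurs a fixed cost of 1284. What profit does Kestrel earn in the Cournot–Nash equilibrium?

Nimbus's profit: π_N = (343 - 4Q)q_N - (105q_N). Setting ∂π_N/∂q_N = 0: 238 - 8q_N - 4(q_K) = 0.
Kestrel's first-order condition: 239 - 8q_K - 4(q_N) = 0.
So q_N = (238 - 4q_K)/8 and q_K = (239 - 4q_N)/8.
Substituting one into the other gives q_N = 79/4 and q_K = 20.
Price P = 343 - 4·(159/4) = 184.
Kestrel's profit: (184 - 104)·20 - 1284 = 316.

316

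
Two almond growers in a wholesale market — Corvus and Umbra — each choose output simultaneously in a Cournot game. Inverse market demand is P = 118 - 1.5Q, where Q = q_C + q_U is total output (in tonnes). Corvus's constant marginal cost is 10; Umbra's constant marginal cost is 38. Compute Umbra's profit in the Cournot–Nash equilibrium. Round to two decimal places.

200.30

Corvus's profit: π_C = (118 - 1.5Q)q_C - (10q_C). Setting ∂π_C/∂q_C = 0: 108 - 3q_C - (3/2)(q_U) = 0.
Umbra's profit: π_U = (118 - 1.5Q)q_U - (38q_U). Setting ∂π_U/∂q_U = 0: 80 - 3q_U - (3/2)(q_C) = 0.
Best responses: q_C = (108 - (3/2)q_U)/3, q_U = (80 - (3/2)q_C)/3.
Solving the pair: q_C = 272/9, q_U = 104/9.
Price P = 118 - (3/2)·(376/9) = 166/3.
Umbra's profit: (166/3 - 38)·(104/9) = 200.2963.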